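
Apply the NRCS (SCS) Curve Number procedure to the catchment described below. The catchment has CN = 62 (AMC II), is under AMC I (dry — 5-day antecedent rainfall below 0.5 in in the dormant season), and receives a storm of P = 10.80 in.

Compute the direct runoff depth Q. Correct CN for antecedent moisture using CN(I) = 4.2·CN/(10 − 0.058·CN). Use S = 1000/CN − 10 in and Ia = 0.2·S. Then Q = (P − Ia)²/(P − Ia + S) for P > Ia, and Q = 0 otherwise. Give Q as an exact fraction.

Q = 329063858/119058135 in ≈ 2.764 in

Dry (AMC I): CN(I) = 4.2·62/(10 − 0.058·62) = (1302/5)/(1601/250) = 65100/1601 ≈ 40.662
Retention S: 1000/CN − 10 with CN=40.662 → S = 9500/651 ≈ 14.593 in
Initial abstraction Ia = S/5 = (9500/651)/5 = 1900/651 ≈ 2.919 in
Excess rainfall: 10.800 − 2.919 = 7.881 in; P > Ia so Q > 0
Q = (25654/3255)²/((25654/3255) + 9500/651) = (658127716/10595025)/(73154/3255) = 329063858/119058135 in ≈ 2.764 in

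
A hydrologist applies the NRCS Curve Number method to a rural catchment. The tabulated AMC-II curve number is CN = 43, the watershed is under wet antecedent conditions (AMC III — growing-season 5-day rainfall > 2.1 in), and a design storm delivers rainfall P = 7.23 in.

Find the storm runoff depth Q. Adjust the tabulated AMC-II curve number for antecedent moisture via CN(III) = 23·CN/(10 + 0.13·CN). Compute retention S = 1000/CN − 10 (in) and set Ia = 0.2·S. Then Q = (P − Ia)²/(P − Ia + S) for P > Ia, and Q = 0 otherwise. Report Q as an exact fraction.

Adjust CN=43 to AMC III: 23·43/(10 + 0.13·43) → 989 ÷ (1559/100) = 98900/1559 ≈ 63.438
Retention S: 1000/CN − 10 with CN=63.438 → S = 5700/989 ≈ 5.763 in
Ia = 0.2·(5700/989) = 1140/989 in ≈ 1.153 in
Excess rainfall: 7.230 − 1.153 = 6.077 in; P > Ia so Q > 0
Runoff Q = (P−Ia)²/(P−Ia+S) = (6.077)²/(6.077+5.763) = 120419165403/38605516100 ≈ 3.119 in

Q = 120419165403/38605516100 in ≈ 3.119 in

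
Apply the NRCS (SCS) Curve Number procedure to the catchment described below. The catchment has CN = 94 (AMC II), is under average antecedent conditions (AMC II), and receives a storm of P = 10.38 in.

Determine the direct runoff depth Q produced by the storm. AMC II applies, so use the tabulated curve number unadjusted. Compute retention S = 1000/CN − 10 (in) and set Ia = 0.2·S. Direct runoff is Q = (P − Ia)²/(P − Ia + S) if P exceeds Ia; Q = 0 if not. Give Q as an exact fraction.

Q = 193490883/20047850 in ≈ 9.651 in

CN(II) = 94; AMC II needs no correction.
Retention S: 1000/CN − 10 with CN=94.000 → S = 30/47 ≈ 0.638 in
Initial abstraction Ia = S/5 = (30/47)/5 = 6/47 ≈ 0.128 in
P − Ia = 10.380 − 0.128 = 24093/2350 ≈ 10.252 in (> 0, runoff occurs)
Q = (24093/2350)²/((24093/2350) + 30/47) = (580472649/5522500)/(25593/2350) = 193490883/20047850 in ≈ 9.651 in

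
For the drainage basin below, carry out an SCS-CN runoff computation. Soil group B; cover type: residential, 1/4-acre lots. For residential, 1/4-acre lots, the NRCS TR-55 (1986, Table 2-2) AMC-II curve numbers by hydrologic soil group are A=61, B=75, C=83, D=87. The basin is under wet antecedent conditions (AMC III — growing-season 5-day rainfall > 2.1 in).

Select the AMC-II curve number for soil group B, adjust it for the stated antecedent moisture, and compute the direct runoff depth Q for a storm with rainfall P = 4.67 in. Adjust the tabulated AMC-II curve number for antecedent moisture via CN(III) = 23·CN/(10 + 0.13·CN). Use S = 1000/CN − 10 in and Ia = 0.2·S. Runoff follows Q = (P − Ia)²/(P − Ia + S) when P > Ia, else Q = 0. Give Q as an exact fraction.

NRCS table: residential, 1/4-acre lots, soil group B → CN(II) = 75
Adjust CN=75 to AMC III: 23·75/(10 + 0.13·75) → 1725 ÷ (79/4) = 6900/79 ≈ 87.342
Max retention: S = 1000/(6900/79) − 10 = 100/69 in (≈ 1.449 in)
Ia = 0.2S: 0.2·1.449 = 0.290 in (exactly 20/69)
P − Ia = 4.670 − 0.290 = 30223/6900 ≈ 4.380 in (> 0, runoff occurs)
Runoff Q = (P−Ia)²/(P−Ia+S) = (4.380)²/(4.380+1.449) = 913429729/277538700 ≈ 3.291 in

Q = 913429729/277538700 in ≈ 3.291 in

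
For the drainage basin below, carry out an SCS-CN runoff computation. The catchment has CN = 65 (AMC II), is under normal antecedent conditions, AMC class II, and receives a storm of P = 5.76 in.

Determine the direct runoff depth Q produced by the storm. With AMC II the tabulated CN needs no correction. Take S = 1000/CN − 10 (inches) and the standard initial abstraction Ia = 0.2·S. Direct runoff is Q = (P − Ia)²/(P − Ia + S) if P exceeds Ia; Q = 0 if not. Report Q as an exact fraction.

AMC II — tabulated CN = 65 applies directly.
Max retention: S = 1000/65 − 10 = 70/13 in (≈ 5.385 in)
Ia = 0.2·(70/13) = 14/13 in ≈ 1.077 in
Since P=5.760 > Ia=1.077: effective rainfall P−Ia = 1522/325 in
Q = (1522/325)²/((1522/325) + 70/13) = (2316484/105625)/(3272/325) = 579121/265850 in ≈ 2.178 in

Q = 579121/265850 in ≈ 2.178 in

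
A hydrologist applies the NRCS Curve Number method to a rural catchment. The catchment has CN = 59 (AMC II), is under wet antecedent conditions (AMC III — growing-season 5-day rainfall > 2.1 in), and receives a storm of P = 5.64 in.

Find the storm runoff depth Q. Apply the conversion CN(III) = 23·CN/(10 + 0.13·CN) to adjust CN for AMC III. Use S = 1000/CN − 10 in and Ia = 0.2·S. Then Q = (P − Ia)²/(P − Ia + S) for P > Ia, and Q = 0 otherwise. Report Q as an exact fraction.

Adjust CN=59 to AMC III: 23·59/(10 + 0.13·59) → 1357 ÷ (1767/100) = 135700/1767 ≈ 76.797
Max retention: S = 1000/(135700/1767) − 10 = 4100/1357 in (≈ 3.021 in)
Ia = 0.2·(4100/1357) = 820/1357 in ≈ 0.604 in
P − Ia = 5.640 − 0.604 = 170837/33925 ≈ 5.036 in (> 0, runoff occurs)
Q = (170837/33925)²/((170837/33925) + 4100/1357) = (29185280569/1150905625)/(273337/33925) = 29185280569/9272957725 in ≈ 3.147 in

Q = 29185280569/9272957725 in ≈ 3.147 in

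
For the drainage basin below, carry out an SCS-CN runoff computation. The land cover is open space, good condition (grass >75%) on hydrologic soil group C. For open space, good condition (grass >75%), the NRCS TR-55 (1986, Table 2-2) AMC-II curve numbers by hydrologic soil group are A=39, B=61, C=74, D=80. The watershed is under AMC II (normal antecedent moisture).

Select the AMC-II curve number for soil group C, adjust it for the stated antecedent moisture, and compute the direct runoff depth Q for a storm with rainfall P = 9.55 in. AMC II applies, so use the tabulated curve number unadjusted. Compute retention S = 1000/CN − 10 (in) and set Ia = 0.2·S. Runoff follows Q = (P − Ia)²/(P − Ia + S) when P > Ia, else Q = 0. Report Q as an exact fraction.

Q = 42863209/6768780 in ≈ 6.332 in

NRCS table: open space, good condition (grass >75%), soil group C → CN(II) = 74
AMC II — tabulated CN = 74 applies directly.
Max retention: S = 1000/74 − 10 = 130/37 in (≈ 3.514 in)
Initial abstraction Ia = S/5 = (130/37)/5 = 26/37 ≈ 0.703 in
P − Ia = 9.550 − 0.703 = 6547/740 ≈ 8.847 in (> 0, runoff occurs)
Runoff Q = (P−Ia)²/(P−Ia+S) = (8.847)²/(8.847+3.514) = 42863209/6768780 ≈ 6.332 in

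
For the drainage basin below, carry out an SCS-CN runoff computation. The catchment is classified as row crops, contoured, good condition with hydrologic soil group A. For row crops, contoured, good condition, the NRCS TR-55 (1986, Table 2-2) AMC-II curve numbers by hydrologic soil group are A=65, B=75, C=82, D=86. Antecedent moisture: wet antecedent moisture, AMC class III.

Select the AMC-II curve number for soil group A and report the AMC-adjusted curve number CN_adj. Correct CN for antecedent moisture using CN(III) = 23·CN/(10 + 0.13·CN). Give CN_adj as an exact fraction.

NRCS table: row crops, contoured, good condition, soil group A → CN(II) = 65
CN(III) from CN(II)=65: (23·65)/(10 + 0.13·65) = 29900/369 ≈ 81.030

CN_adj = 29900/369 ≈ 81.030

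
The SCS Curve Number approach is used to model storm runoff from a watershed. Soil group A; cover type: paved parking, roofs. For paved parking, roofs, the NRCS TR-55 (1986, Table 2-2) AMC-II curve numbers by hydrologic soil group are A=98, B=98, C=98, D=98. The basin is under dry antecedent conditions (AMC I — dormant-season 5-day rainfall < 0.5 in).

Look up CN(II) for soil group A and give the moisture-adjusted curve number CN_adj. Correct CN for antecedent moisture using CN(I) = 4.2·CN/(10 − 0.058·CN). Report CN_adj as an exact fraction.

CN_adj = 102900/1079 ≈ 95.366

NRCS table: paved parking, roofs, soil group A → CN(II) = 98
Adjust CN=98 to AMC I: 4.2·98/(10 − 0.058·98) → (2058/5) ÷ (1079/250) = 102900/1079 ≈ 95.366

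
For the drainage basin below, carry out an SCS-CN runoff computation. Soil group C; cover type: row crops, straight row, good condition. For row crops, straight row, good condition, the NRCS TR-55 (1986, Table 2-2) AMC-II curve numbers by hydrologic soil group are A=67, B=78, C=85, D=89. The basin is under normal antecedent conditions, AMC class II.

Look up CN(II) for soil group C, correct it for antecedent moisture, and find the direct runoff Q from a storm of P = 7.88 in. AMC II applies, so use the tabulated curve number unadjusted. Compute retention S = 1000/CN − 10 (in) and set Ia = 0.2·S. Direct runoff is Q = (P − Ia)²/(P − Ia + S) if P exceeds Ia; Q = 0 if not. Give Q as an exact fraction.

NRCS table: row crops, straight row, good condition, soil group C → CN(II) = 85
Average conditions: CN = 85 (no AMC adjustment).
Retention S: 1000/CN − 10 with CN=85.000 → S = 30/17 ≈ 1.765 in
Initial abstraction Ia = S/5 = (30/17)/5 = 6/17 ≈ 0.353 in
P − Ia = 7.880 − 0.353 = 3199/425 ≈ 7.527 in (> 0, runoff occurs)
Q: (3199/425)² ÷ (3949/425) = 10233601/1678325 in (≈ 6.098 in)

Q = 10233601/1678325 in ≈ 6.098 in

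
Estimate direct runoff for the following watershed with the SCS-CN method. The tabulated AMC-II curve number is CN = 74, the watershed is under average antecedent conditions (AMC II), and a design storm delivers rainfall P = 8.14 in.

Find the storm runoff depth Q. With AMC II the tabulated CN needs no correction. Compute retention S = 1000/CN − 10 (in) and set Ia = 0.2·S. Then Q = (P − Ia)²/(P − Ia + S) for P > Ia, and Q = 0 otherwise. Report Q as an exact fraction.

Q = 189310081/37479150 in ≈ 5.051 in

Average conditions: CN = 74 (no AMC adjustment).
Retention S: 1000/CN − 10 with CN=74.000 → S = 130/37 ≈ 3.514 in
Initial abstraction Ia = S/5 = (130/37)/5 = 26/37 ≈ 0.703 in
Since P=8.140 > Ia=0.703: effective rainfall P−Ia = 13759/1850 in
Runoff Q = (P−Ia)²/(P−Ia+S) = (7.437)²/(7.437+3.514) = 189310081/37479150 ≈ 5.051 in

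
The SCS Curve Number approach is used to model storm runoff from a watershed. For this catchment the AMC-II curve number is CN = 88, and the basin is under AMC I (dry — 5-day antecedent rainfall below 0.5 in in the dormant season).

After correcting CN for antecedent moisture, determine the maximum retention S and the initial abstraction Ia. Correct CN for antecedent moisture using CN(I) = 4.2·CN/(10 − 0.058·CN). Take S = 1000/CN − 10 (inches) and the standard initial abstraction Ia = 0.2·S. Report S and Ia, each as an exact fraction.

S = 250/77 in ≈ 3.247 in; Ia = 50/77 in ≈ 0.649 in

Dry (AMC I): CN(I) = 4.2·88/(10 − 0.058·88) = (1848/5)/(612/125) = 3850/51 ≈ 75.490
S = 1000/(3850/51) − 10 = 250/77 in ≈ 3.247 in
Ia = 0.2·(250/77) = 50/77 in ≈ 0.649 in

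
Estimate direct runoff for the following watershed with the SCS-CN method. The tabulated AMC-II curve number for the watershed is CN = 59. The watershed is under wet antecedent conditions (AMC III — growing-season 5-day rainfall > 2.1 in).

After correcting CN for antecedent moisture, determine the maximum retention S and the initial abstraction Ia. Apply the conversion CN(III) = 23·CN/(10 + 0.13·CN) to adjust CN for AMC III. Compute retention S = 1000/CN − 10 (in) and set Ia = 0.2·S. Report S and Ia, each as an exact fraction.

S = 4100/1357 in ≈ 3.021 in; Ia = 820/1357 in ≈ 0.604 in

CN(III) from CN(II)=59: (23·59)/(10 + 0.13·59) = 135700/1767 ≈ 76.797
Retention S: 1000/CN − 10 with CN=76.797 → S = 4100/1357 ≈ 3.021 in
Ia = 0.2·(4100/1357) = 820/1357 in ≈ 0.604 in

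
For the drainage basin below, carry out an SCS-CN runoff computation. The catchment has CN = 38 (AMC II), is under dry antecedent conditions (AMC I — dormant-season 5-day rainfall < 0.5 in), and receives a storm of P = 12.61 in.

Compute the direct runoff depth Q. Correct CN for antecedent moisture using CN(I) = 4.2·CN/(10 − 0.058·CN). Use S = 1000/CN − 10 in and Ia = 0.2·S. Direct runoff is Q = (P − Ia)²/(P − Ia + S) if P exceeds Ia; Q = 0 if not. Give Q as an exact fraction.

Q = 37302673321/69551246100 in ≈ 0.536 in

CN(I) from CN(II)=38: (4.2·38)/(10 − 0.058·38) = 39900/1949 ≈ 20.472
Max retention: S = 1000/(39900/1949) − 10 = 15500/399 in (≈ 38.847 in)
Ia = 0.2S: 0.2·38.847 = 7.769 in (exactly 3100/399)
P − Ia = 12.610 − 7.769 = 193139/39900 ≈ 4.841 in (> 0, runoff occurs)
Runoff Q = (P−Ia)²/(P−Ia+S) = (4.841)²/(4.841+38.847) = 37302673321/69551246100 ≈ 0.536 in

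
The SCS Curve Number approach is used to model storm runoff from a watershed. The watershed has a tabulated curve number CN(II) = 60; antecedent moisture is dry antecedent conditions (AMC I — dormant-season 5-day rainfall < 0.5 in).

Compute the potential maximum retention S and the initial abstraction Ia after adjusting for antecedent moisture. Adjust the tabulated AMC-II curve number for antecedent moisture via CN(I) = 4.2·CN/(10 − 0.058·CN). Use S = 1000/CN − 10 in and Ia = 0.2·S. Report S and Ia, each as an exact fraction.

S = 1000/63 in ≈ 15.873 in; Ia = 200/63 in ≈ 3.175 in

Adjust CN=60 to AMC I: 4.2·60/(10 − 0.058·60) → 252 ÷ (163/25) = 6300/163 ≈ 38.650
Max retention: S = 1000/(6300/163) − 10 = 1000/63 in (≈ 15.873 in)
Initial abstraction Ia = S/5 = (1000/63)/5 = 200/63 ≈ 3.175 in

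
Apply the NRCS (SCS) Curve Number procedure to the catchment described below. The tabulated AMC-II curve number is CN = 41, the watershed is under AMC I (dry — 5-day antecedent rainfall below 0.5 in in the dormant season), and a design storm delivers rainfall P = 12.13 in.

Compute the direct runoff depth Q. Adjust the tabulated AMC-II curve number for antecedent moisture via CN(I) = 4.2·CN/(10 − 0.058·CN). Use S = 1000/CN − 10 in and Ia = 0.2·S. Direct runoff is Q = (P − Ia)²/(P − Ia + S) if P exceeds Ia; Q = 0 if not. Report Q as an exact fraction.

Adjust CN=41 to AMC I: 4.2·41/(10 − 0.058·41) → (861/5) ÷ (3811/500) = 86100/3811 ≈ 22.592
Retention S: 1000/CN − 10 with CN=22.592 → S = 29500/861 ≈ 34.262 in
Ia = 0.2·(29500/861) = 5900/861 in ≈ 6.852 in
Excess rainfall: 12.130 − 6.852 = 5.278 in; P > Ia so Q > 0
Runoff Q = (P−Ia)²/(P−Ia+S) = (5.278)²/(5.278+34.262) = 206472998449/293118237300 ≈ 0.704 in

Q = 206472998449/293118237300 in ≈ 0.704 in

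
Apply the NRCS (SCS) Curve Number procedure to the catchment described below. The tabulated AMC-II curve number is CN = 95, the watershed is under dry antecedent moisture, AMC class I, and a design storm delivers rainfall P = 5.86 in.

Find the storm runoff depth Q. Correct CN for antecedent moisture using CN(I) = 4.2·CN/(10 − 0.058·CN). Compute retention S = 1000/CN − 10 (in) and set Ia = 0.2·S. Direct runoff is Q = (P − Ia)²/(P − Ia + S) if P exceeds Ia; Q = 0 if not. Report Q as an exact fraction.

Q = 12523176649/2731294650 in ≈ 4.585 in

CN(I) from CN(II)=95: (4.2·95)/(10 − 0.058·95) = 39900/449 ≈ 88.864
Max retention: S = 1000/(39900/449) − 10 = 500/399 in (≈ 1.253 in)
Initial abstraction Ia = S/5 = (500/399)/5 = 100/399 ≈ 0.251 in
Excess rainfall: 5.860 − 0.251 = 5.609 in; P > Ia so Q > 0
Q = (111907/19950)²/((111907/19950) + 500/399) = (12523176649/398002500)/(136907/19950) = 12523176649/2731294650 in ≈ 4.585 in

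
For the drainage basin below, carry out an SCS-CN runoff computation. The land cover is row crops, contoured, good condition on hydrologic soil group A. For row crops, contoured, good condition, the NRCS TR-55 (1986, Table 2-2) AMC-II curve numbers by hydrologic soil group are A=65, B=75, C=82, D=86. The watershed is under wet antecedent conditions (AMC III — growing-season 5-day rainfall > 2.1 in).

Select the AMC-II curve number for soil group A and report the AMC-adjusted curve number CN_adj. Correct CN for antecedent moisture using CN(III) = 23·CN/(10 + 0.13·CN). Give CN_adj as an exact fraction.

CN_adj = 29900/369 ≈ 81.030

NRCS table: row crops, contoured, good condition, soil group A → CN(II) = 65
Adjust CN=65 to AMC III: 23·65/(10 + 0.13·65) → 1495 ÷ (369/20) = 29900/369 ≈ 81.030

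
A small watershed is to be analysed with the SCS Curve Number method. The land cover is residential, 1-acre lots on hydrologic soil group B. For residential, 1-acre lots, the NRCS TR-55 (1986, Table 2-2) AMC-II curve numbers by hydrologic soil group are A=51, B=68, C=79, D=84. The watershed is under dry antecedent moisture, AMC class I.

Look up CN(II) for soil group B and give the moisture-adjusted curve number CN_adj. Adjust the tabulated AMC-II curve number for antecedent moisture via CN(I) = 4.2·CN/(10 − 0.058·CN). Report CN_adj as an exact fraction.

CN_adj = 35700/757 ≈ 47.160

NRCS table: residential, 1-acre lots, soil group B → CN(II) = 68
Adjust CN=68 to AMC I: 4.2·68/(10 − 0.058·68) → (1428/5) ÷ (757/125) = 35700/757 ≈ 47.160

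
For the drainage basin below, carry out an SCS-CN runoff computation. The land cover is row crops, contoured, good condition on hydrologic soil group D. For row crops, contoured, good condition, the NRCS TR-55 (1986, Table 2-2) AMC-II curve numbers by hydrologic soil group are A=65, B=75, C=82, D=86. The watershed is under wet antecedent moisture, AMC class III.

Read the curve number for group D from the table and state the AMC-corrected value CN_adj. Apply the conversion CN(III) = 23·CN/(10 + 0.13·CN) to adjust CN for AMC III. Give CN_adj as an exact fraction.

NRCS table: row crops, contoured, good condition, soil group D → CN(II) = 86
CN(III) from CN(II)=86: (23·86)/(10 + 0.13·86) = 98900/1059 ≈ 93.390

CN_adj = 98900/1059 ≈ 93.390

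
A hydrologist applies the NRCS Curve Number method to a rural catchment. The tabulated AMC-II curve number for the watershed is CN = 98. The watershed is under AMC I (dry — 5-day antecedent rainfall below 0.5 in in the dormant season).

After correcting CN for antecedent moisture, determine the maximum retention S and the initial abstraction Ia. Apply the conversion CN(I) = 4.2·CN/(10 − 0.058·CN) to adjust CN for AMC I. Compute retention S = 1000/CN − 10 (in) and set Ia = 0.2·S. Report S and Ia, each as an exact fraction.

CN(I) from CN(II)=98: (4.2·98)/(10 − 0.058·98) = 102900/1079 ≈ 95.366
S = 1000/(102900/1079) − 10 = 500/1029 in ≈ 0.486 in
Initial abstraction Ia = S/5 = (500/1029)/5 = 100/1029 ≈ 0.097 in

S = 500/1029 in ≈ 0.486 in; Ia = 100/1029 in ≈ 0.097 in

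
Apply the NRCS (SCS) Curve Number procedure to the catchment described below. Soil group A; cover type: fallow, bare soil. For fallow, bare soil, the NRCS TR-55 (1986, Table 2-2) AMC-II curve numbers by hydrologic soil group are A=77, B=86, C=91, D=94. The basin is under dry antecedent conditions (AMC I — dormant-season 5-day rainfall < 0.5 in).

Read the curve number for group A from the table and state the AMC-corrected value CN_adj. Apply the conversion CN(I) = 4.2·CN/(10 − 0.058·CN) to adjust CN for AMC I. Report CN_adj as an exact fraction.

CN_adj = 161700/2767 ≈ 58.439

NRCS table: fallow, bare soil, soil group A → CN(II) = 77
Dry (AMC I): CN(I) = 4.2·77/(10 − 0.058·77) = (1617/5)/(2767/500) = 161700/2767 ≈ 58.439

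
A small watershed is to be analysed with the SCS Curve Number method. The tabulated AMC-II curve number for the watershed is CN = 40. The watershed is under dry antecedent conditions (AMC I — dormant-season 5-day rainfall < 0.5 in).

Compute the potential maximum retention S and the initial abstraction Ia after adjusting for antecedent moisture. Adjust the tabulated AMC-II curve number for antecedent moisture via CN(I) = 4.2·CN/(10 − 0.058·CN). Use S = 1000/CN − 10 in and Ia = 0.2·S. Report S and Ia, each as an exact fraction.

Dry (AMC I): CN(I) = 4.2·40/(10 − 0.058·40) = 168/(192/25) = 175/8 ≈ 21.875
Max retention: S = 1000/(175/8) − 10 = 250/7 in (≈ 35.714 in)
Initial abstraction Ia = S/5 = (250/7)/5 = 50/7 ≈ 7.143 in

S = 250/7 in ≈ 35.714 in; Ia = 50/7 in ≈ 7.143 in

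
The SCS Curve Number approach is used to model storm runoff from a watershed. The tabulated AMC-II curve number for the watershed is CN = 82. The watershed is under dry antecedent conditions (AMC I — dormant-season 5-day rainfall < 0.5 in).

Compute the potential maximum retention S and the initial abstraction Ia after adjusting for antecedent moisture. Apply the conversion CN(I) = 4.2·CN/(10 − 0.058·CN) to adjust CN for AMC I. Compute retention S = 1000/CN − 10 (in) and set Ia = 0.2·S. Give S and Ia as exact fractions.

S = 1500/287 in ≈ 5.226 in; Ia = 300/287 in ≈ 1.045 in

CN(I) from CN(II)=82: (4.2·82)/(10 − 0.058·82) = 28700/437 ≈ 65.675
S = 1000/(28700/437) − 10 = 1500/287 in ≈ 5.226 in
Ia = 0.2·(1500/287) = 300/287 in ≈ 1.045 in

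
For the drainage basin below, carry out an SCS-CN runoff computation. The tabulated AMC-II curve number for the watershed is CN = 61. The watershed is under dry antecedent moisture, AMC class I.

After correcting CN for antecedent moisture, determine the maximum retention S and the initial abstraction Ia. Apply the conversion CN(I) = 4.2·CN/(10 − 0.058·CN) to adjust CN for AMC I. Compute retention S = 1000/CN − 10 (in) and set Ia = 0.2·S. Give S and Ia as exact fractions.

Adjust CN=61 to AMC I: 4.2·61/(10 − 0.058·61) → (1281/5) ÷ (3231/500) = 42700/1077 ≈ 39.647
S = 1000/(42700/1077) − 10 = 6500/427 in ≈ 15.222 in
Ia = 0.2S: 0.2·15.222 = 3.044 in (exactly 1300/427)

S = 6500/427 in ≈ 15.222 in; Ia = 1300/427 in ≈ 3.044 in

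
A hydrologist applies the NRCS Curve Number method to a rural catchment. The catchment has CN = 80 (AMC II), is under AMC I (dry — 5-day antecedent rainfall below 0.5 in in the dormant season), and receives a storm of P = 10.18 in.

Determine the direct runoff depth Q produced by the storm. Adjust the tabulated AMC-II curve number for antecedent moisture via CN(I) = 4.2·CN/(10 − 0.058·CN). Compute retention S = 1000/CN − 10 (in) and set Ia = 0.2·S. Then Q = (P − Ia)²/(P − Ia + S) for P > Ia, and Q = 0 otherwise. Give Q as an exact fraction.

CN(I) from CN(II)=80: (4.2·80)/(10 − 0.058·80) = 4200/67 ≈ 62.687
Retention S: 1000/CN − 10 with CN=62.687 → S = 125/21 ≈ 5.952 in
Ia = 0.2·(125/21) = 25/21 in ≈ 1.190 in
Since P=10.180 > Ia=1.190: effective rainfall P−Ia = 9439/1050 in
Q = (9439/1050)²/((9439/1050) + 125/21) = (89094721/1102500)/(15689/1050) = 89094721/16473450 in ≈ 5.408 in

Q = 89094721/16473450 in ≈ 5.408 in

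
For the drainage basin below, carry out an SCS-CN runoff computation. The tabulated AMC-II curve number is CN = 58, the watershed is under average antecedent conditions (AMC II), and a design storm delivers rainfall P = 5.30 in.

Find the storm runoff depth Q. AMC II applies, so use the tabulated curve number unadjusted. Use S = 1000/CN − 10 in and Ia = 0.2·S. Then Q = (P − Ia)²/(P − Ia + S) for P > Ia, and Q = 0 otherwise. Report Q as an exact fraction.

Average conditions: CN = 58 (no AMC adjustment).
S = 1000/58 − 10 = 210/29 in ≈ 7.241 in
Ia = 0.2·(210/29) = 42/29 in ≈ 1.448 in
Excess rainfall: 5.300 − 1.448 = 3.852 in; P > Ia so Q > 0
Q: (1117/290)² ÷ (3217/290) = 1247689/932930 in (≈ 1.337 in)

Q = 1247689/932930 in ≈ 1.337 in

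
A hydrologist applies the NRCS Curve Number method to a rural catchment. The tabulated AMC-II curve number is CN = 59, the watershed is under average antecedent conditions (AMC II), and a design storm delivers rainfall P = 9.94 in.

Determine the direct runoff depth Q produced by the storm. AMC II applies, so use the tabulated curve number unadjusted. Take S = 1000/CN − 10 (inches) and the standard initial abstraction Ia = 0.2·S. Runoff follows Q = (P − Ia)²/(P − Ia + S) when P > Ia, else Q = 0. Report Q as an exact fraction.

Q = 636199729/134882850 in ≈ 4.717 in

AMC II — tabulated CN = 59 applies directly.
Max retention: S = 1000/59 − 10 = 410/59 in (≈ 6.949 in)
Ia = 0.2·(410/59) = 82/59 in ≈ 1.390 in
Excess rainfall: 9.940 − 1.390 = 8.550 in; P > Ia so Q > 0
Q: (25223/2950)² ÷ (45723/2950) = 636199729/134882850 in (≈ 4.717 in)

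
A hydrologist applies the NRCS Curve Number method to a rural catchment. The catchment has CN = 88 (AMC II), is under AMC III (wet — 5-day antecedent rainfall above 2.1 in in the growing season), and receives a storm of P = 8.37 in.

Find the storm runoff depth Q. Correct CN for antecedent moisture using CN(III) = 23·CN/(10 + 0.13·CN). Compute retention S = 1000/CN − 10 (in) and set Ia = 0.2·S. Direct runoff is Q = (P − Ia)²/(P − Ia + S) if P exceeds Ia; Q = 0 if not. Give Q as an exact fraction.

Wet (AMC III): CN(III) = 23·88/(10 + 0.13·88) = 2024/(536/25) = 6325/67 ≈ 94.403
Max retention: S = 1000/(6325/67) − 10 = 150/253 in (≈ 0.593 in)
Ia = 0.2·(150/253) = 30/253 in ≈ 0.119 in
Excess rainfall: 8.370 − 0.119 = 8.251 in; P > Ia so Q > 0
Q: (208761/25300)² ÷ (223761/25300) = 14527051707/1887051100 in (≈ 7.698 in)

Q = 14527051707/1887051100 in ≈ 7.698 in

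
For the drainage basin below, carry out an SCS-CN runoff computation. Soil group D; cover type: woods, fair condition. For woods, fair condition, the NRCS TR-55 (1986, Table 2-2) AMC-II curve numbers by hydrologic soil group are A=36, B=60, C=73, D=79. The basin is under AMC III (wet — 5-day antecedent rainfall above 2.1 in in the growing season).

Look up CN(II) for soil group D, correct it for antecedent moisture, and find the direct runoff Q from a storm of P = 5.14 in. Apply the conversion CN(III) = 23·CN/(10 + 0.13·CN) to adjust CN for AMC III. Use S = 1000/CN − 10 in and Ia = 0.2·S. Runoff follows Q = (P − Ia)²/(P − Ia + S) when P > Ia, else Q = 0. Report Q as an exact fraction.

Q = 198888348961/50055533650 in ≈ 3.973 in

NRCS table: woods, fair condition, soil group D → CN(II) = 79
Adjust CN=79 to AMC III: 23·79/(10 + 0.13·79) → 1817 ÷ (2027/100) = 181700/2027 ≈ 89.640
S = 1000/(181700/2027) − 10 = 2100/1817 in ≈ 1.156 in
Ia = 0.2·(2100/1817) = 420/1817 in ≈ 0.231 in
Excess rainfall: 5.140 − 0.231 = 4.909 in; P > Ia so Q > 0
Runoff Q = (P−Ia)²/(P−Ia+S) = (4.909)²/(4.909+1.156) = 198888348961/50055533650 ≈ 3.973 in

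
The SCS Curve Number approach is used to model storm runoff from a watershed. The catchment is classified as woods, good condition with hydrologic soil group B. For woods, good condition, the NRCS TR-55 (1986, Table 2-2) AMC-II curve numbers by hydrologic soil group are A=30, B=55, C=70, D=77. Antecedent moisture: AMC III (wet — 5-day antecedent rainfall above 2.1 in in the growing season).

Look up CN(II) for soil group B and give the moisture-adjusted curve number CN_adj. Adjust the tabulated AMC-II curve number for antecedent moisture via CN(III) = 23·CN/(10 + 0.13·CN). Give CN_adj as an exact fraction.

CN_adj = 25300/343 ≈ 73.761

NRCS table: woods, good condition, soil group B → CN(II) = 55
CN(III) from CN(II)=55: (23·55)/(10 + 0.13·55) = 25300/343 ≈ 73.761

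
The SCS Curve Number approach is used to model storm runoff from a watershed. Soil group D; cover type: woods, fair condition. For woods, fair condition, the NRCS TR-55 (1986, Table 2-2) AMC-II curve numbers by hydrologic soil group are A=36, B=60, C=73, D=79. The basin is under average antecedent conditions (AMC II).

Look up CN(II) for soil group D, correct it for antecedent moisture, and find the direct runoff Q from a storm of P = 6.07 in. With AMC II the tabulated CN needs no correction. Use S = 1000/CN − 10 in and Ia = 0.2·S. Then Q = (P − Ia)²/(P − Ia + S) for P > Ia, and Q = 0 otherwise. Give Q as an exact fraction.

NRCS table: woods, fair condition, soil group D → CN(II) = 79
CN(II) = 79; AMC II needs no correction.
S = 1000/79 − 10 = 210/79 in ≈ 2.658 in
Ia = 0.2·(210/79) = 42/79 in ≈ 0.532 in
P − Ia = 6.070 − 0.532 = 43753/7900 ≈ 5.538 in (> 0, runoff occurs)
Q = (43753/7900)²/((43753/7900) + 210/79) = (1914325009/62410000)/(64753/7900) = 1914325009/511548700 in ≈ 3.742 in

Q = 1914325009/511548700 in ≈ 3.742 in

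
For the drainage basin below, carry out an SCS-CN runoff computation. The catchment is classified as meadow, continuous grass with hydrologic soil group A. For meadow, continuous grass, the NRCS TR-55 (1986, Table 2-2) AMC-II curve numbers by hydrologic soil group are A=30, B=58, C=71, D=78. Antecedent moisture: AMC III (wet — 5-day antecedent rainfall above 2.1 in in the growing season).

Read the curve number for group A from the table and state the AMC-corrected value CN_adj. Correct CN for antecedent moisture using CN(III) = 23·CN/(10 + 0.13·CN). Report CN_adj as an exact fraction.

NRCS table: meadow, continuous grass, soil group A → CN(II) = 30
CN(III) from CN(II)=30: (23·30)/(10 + 0.13·30) = 6900/139 ≈ 49.640

CN_adj = 6900/139 ≈ 49.640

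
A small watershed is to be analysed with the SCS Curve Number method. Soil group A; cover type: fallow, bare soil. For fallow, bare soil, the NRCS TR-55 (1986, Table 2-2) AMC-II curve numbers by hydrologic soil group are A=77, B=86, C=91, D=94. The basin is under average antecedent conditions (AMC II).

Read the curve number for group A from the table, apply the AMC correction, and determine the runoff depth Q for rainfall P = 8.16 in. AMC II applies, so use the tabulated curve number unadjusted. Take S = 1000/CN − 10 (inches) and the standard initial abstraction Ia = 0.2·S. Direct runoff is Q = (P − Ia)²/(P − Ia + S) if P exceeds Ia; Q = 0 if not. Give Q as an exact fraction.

NRCS table: fallow, bare soil, soil group A → CN(II) = 77
AMC II — tabulated CN = 77 applies directly.
Retention S: 1000/CN − 10 with CN=77.000 → S = 230/77 ≈ 2.987 in
Ia = 0.2·(230/77) = 46/77 in ≈ 0.597 in
Excess rainfall: 8.160 − 0.597 = 7.563 in; P > Ia so Q > 0
Runoff Q = (P−Ia)²/(P−Ia+S) = (7.563)²/(7.563+2.987) = 52983841/9773225 ≈ 5.421 in

Q = 52983841/9773225 in ≈ 5.421 in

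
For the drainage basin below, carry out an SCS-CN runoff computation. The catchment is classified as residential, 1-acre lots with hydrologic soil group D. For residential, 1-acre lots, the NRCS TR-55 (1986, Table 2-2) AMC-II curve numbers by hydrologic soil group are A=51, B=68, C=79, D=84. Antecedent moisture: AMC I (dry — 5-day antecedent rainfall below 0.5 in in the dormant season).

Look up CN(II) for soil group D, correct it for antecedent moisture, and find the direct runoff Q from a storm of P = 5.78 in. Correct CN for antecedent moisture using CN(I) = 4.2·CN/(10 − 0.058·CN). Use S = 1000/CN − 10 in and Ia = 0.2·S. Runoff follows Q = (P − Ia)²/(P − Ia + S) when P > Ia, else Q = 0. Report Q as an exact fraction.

NRCS table: residential, 1-acre lots, soil group D → CN(II) = 84
CN(I) from CN(II)=84: (4.2·84)/(10 − 0.058·84) = 44100/641 ≈ 68.799
S = 1000/(44100/641) − 10 = 2000/441 in ≈ 4.535 in
Ia = 0.2S: 0.2·4.535 = 0.907 in (exactly 400/441)
Since P=5.780 > Ia=0.907: effective rainfall P−Ia = 107449/22050 in
Q: (107449/22050)² ÷ (207449/22050) = 11545287601/4574250450 in (≈ 2.524 in)

Q = 11545287601/4574250450 in ≈ 2.524 in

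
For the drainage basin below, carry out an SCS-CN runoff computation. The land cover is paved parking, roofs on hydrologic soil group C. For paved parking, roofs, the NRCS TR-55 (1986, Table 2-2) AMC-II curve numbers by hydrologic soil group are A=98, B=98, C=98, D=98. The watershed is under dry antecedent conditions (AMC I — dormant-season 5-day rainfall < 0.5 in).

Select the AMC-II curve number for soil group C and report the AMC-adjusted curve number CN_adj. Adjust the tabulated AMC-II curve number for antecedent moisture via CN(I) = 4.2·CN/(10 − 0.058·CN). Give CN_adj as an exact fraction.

CN_adj = 102900/1079 ≈ 95.366

NRCS table: paved parking, roofs, soil group C → CN(II) = 98
CN(I) from CN(II)=98: (4.2·98)/(10 − 0.058·98) = 102900/1079 ≈ 95.366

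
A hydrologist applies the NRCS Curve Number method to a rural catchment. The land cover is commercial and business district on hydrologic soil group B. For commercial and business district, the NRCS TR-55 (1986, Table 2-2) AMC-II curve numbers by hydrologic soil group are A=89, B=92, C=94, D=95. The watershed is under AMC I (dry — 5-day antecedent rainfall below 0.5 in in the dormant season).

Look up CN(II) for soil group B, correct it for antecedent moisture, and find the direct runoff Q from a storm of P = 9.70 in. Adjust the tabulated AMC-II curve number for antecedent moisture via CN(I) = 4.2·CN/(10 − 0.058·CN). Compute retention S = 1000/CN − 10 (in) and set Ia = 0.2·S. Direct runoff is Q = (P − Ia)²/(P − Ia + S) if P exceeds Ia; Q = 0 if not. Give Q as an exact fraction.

Q = 2011612201/264930330 in ≈ 7.593 in

NRCS table: commercial and business district, soil group B → CN(II) = 92
CN(I) from CN(II)=92: (4.2·92)/(10 − 0.058·92) = 48300/583 ≈ 82.847
S = 1000/(48300/583) − 10 = 1000/483 in ≈ 2.070 in
Ia = 0.2S: 0.2·2.070 = 0.414 in (exactly 200/483)
Excess rainfall: 9.700 − 0.414 = 9.286 in; P > Ia so Q > 0
Q: (44851/4830)² ÷ (54851/4830) = 2011612201/264930330 in (≈ 7.593 in)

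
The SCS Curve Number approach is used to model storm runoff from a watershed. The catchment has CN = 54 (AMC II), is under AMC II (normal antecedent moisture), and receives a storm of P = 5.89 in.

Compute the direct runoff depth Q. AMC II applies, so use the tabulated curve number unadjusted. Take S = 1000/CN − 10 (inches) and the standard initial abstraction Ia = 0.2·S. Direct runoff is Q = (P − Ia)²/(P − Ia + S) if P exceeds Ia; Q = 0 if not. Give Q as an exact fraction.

CN(II) = 54; AMC II needs no correction.
S = 1000/54 − 10 = 230/27 in ≈ 8.519 in
Initial abstraction Ia = S/5 = (230/27)/5 = 46/27 ≈ 1.704 in
Since P=5.890 > Ia=1.704: effective rainfall P−Ia = 11303/2700 in
Runoff Q = (P−Ia)²/(P−Ia+S) = (4.186)²/(4.186+8.519) = 127757809/92618100 ≈ 1.379 in

Q = 127757809/92618100 in ≈ 1.379 in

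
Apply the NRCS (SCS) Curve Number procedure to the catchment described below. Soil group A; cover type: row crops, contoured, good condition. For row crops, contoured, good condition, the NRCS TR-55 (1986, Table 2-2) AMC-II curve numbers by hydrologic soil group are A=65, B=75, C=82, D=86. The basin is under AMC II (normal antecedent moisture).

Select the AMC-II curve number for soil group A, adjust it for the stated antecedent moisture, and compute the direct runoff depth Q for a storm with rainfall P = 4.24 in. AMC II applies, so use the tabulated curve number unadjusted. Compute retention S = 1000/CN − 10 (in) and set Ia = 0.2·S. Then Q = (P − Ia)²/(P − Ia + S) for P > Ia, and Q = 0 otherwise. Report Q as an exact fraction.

NRCS table: row crops, contoured, good condition, soil group A → CN(II) = 65
AMC II — tabulated CN = 65 applies directly.
Retention S: 1000/CN − 10 with CN=65.000 → S = 70/13 ≈ 5.385 in
Ia = 0.2·(70/13) = 14/13 in ≈ 1.077 in
Since P=4.240 > Ia=1.077: effective rainfall P−Ia = 1028/325 in
Q: (1028/325)² ÷ (2778/325) = 528392/451425 in (≈ 1.170 in)

Q = 528392/451425 in ≈ 1.170 in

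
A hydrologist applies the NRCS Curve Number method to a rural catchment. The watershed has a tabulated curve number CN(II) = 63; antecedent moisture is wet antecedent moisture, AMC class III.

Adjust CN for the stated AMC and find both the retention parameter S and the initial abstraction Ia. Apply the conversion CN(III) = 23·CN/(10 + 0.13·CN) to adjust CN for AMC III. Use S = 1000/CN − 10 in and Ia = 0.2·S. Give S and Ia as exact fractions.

Adjust CN=63 to AMC III: 23·63/(10 + 0.13·63) → 1449 ÷ (1819/100) = 144900/1819 ≈ 79.659
Retention S: 1000/CN − 10 with CN=79.659 → S = 3700/1449 ≈ 2.553 in
Ia = 0.2S: 0.2·2.553 = 0.511 in (exactly 740/1449)

S = 3700/1449 in ≈ 2.553 in; Ia = 740/1449 in ≈ 0.511 in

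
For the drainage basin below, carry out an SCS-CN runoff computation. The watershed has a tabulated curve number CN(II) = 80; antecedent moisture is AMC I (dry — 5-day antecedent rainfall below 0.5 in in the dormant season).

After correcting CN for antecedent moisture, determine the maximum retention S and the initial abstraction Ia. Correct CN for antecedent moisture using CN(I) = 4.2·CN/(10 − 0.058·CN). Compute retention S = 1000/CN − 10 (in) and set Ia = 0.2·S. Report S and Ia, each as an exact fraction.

CN(I) from CN(II)=80: (4.2·80)/(10 − 0.058·80) = 4200/67 ≈ 62.687
S = 1000/(4200/67) − 10 = 125/21 in ≈ 5.952 in
Initial abstraction Ia = S/5 = (125/21)/5 = 25/21 ≈ 1.190 in

S = 125/21 in ≈ 5.952 in; Ia = 25/21 in ≈ 1.190 in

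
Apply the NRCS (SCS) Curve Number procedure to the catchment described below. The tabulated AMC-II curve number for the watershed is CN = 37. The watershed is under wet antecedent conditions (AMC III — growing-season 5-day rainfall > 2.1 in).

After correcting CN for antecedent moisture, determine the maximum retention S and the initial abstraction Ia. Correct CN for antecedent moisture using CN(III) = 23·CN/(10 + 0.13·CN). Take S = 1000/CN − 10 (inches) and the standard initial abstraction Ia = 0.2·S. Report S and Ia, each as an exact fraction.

S = 6300/851 in ≈ 7.403 in; Ia = 1260/851 in ≈ 1.481 in

CN(III) from CN(II)=37: (23·37)/(10 + 0.13·37) = 85100/1481 ≈ 57.461
Retention S: 1000/CN − 10 with CN=57.461 → S = 6300/851 ≈ 7.403 in
Ia = 0.2·(6300/851) = 1260/851 in ≈ 1.481 in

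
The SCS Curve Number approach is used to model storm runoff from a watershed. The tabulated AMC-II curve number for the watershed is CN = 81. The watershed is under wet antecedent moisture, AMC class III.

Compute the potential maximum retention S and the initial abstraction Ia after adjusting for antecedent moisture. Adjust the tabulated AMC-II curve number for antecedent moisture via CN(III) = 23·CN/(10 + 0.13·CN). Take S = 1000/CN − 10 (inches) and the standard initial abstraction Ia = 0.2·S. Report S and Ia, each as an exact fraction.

Wet (AMC III): CN(III) = 23·81/(10 + 0.13·81) = 1863/(2053/100) = 186300/2053 ≈ 90.745
Retention S: 1000/CN − 10 with CN=90.745 → S = 1900/1863 ≈ 1.020 in
Initial abstraction Ia = S/5 = (1900/1863)/5 = 380/1863 ≈ 0.204 in

S = 1900/1863 in ≈ 1.020 in; Ia = 380/1863 in ≈ 0.204 in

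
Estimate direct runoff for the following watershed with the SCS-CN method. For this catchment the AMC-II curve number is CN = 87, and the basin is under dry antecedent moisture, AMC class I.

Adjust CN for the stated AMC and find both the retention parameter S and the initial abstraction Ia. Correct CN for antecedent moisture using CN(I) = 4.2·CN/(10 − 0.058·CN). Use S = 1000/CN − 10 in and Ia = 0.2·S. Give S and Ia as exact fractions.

S = 6500/1827 in ≈ 3.558 in; Ia = 1300/1827 in ≈ 0.712 in

CN(I) from CN(II)=87: (4.2·87)/(10 − 0.058·87) = 182700/2477 ≈ 73.759
S = 1000/(182700/2477) − 10 = 6500/1827 in ≈ 3.558 in
Ia = 0.2·(6500/1827) = 1300/1827 in ≈ 0.712 in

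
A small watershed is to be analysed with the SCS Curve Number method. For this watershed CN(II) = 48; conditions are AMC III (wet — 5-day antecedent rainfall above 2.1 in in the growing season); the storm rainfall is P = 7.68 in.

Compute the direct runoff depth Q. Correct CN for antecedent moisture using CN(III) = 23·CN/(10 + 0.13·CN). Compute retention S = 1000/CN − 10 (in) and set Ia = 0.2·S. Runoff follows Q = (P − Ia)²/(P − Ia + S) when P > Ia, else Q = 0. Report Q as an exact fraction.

CN(III) from CN(II)=48: (23·48)/(10 + 0.13·48) = 13800/203 ≈ 67.980
Max retention: S = 1000/(13800/203) − 10 = 325/69 in (≈ 4.710 in)
Ia = 0.2·(325/69) = 65/69 in ≈ 0.942 in
P − Ia = 7.680 − 0.942 = 11623/1725 ≈ 6.738 in (> 0, runoff occurs)
Runoff Q = (P−Ia)²/(P−Ia+S) = (6.738)²/(6.738+4.710) = 135094129/34065300 ≈ 3.966 in

Q = 135094129/34065300 in ≈ 3.966 in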